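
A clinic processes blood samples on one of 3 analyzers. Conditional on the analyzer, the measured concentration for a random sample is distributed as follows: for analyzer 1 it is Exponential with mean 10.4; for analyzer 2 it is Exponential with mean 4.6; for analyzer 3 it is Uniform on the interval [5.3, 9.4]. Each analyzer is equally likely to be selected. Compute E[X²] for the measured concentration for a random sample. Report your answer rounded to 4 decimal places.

104.6878

For each component E[X²] = Var + (mean)², giving 1: 216.32; 2: 42.32; 3: 55.4233.
Overall E[X²] = 0.333333·216.32 + 0.333333·42.32 + 0.333333·55.4233 = 104.688.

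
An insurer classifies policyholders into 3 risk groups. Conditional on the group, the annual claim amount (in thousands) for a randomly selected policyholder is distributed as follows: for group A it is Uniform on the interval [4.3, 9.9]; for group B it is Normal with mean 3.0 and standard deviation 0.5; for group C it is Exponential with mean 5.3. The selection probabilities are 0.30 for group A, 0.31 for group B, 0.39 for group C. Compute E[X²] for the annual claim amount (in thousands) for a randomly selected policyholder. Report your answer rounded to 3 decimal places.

For each component E[X²] = Var + (mean)², giving A: 53.0233; B: 9.25; C: 56.18.
Overall E[X²] = 0.3·53.0233 + 0.31·9.25 + 0.39·56.18 = 40.6847.

40.685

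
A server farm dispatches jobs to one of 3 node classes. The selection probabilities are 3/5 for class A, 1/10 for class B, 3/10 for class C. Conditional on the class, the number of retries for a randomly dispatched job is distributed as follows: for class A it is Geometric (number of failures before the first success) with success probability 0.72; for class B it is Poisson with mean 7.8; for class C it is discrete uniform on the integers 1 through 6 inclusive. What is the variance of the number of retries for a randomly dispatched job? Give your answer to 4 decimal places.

7.5715

Per component, A: μ=0.388889, E[X²]=0.691358; B: μ=7.8, E[X²]=68.64; C: μ=3.5, E[X²]=15.1667.
E[X] = 0.6·0.388889 + 0.1·7.8 + 0.3·3.5 = 2.06333.
E[X²] = 0.6·0.691358 + 0.1·68.64 + 0.3·15.1667 = 11.8288.
Var(X) = E[X²] − (E[X])² = 11.8288 − 4.25734 = 7.57147.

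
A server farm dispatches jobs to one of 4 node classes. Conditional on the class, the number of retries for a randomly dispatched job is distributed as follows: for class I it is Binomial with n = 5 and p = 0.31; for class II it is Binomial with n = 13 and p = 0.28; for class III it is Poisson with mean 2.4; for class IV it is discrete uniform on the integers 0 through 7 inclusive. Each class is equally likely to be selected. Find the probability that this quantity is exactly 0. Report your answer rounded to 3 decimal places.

Conditional on each class, P(X = 0): I: 0.156403; II: 0.0139741; III: 0.090718; IV: 0.125.
By total probability, P(X = 0) = 0.25·0.156403 + 0.25·0.0139741 + 0.25·0.090718 + 0.25·0.125 = 0.0965238.

0.097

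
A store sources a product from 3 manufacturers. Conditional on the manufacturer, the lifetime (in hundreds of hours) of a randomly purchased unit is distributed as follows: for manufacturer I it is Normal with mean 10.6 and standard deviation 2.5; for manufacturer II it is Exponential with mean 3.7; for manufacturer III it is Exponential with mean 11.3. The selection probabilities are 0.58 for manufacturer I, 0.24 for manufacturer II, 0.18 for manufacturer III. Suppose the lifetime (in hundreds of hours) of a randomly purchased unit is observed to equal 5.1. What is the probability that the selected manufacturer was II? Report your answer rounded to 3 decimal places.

0.471

Likelihoods f(5.1 | ·): I: 0.0141898; II: 0.0681046; III: 0.0563524.
Posterior ∝ prior × likelihood. Numerator for II: 0.24·0.0681046 = 0.0163451.
Normalizing constant: 0.58·0.0141898 + 0.24·0.0681046 + 0.18·0.0563524 = 0.0347186.
P(II | observation) = 0.0163451 / 0.0347186 = 0.470787.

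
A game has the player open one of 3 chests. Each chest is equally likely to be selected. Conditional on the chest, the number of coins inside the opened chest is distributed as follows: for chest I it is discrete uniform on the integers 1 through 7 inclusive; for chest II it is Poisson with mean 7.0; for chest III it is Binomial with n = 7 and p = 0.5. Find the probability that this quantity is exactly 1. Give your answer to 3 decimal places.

0.068

Conditional on each chest, P(X = 1): I: 0.142857; II: 0.00638317; III: 0.0546875.
By total probability, P(X = 1) = 0.333333·0.142857 + 0.333333·0.00638317 + 0.333333·0.0546875 = 0.0679759.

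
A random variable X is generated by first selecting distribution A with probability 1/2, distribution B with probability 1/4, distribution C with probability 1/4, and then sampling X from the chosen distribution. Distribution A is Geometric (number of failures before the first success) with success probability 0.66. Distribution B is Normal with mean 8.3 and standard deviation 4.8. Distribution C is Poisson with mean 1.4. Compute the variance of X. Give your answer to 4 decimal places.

17.1492

Per component, A: μ=0.515152, E[X²]=1.04591; B: μ=8.3, E[X²]=91.93; C: μ=1.4, E[X²]=3.36.
E[X] = 0.5·0.515152 + 0.25·8.3 + 0.25·1.4 = 2.68258.
E[X²] = 0.5·1.04591 + 0.25·91.93 + 0.25·3.36 = 24.3455.
Var(X) = E[X²] − (E[X])² = 24.3455 − 7.19621 = 17.1492.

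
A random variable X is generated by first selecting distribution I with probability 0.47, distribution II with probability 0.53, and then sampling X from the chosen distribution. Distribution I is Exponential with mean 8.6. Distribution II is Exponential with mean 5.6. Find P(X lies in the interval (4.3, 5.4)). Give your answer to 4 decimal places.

0.0781

Conditional on each component, P(4.3 < X < 5.4): I: 0.072823; II: 0.0827509.
By total probability, P(4.3 < X < 5.4) = 0.47·0.072823 + 0.53·0.0827509 = 0.0780848.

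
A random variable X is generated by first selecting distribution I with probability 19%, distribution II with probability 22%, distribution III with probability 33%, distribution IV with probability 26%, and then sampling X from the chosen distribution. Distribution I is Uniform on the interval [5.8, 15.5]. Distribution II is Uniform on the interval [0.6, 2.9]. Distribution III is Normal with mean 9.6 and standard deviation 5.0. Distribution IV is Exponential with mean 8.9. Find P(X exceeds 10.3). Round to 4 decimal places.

0.3302

Conditional on each component, P(X > 10.3): I: 0.536082; II: 0; III: 0.44433; IV: 0.314333.
By total probability, P(X > 10.3) = 0.19·0.536082 + 0.22·0 + 0.33·0.44433 + 0.26·0.314333 = 0.330211.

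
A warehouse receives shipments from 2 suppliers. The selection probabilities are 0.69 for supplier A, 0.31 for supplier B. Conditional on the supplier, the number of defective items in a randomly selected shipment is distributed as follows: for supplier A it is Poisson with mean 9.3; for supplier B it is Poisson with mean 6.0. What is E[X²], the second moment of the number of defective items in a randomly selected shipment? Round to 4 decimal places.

79.1151

For each component E[X²] = Var + (mean)², giving A: 95.79; B: 42.
Overall E[X²] = 0.69·95.79 + 0.31·42 = 79.1151.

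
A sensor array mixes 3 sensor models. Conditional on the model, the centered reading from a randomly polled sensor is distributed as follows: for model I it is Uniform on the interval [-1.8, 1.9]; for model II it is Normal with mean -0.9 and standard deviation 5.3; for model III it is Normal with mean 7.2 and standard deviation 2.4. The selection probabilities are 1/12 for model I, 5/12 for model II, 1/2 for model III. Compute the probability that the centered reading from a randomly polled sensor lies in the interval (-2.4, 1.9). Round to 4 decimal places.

Conditional on each model, P(-2.4 < X < 1.9): I: 1; II: 0.312774; III: 0.0135789.
By total probability, P(-2.4 < X < 1.9) = 0.0833333·1 + 0.416667·0.312774 + 0.5·0.0135789 = 0.220445.

0.2204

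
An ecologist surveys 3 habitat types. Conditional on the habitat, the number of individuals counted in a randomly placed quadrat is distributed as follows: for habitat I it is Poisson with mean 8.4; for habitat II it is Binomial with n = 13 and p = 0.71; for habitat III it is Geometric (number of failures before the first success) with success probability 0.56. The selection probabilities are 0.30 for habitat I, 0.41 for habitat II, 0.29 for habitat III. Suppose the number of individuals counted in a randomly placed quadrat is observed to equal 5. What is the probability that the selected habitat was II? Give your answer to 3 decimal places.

Likelihoods P(X=5 | ·): I: 0.0783685; II: 0.0116159; III: 0.00923531.
Posterior ∝ prior × likelihood. Numerator for II: 0.41·0.0116159 = 0.00476253.
Normalizing constant: 0.3·0.0783685 + 0.41·0.0116159 + 0.29·0.00923531 = 0.0309513.
P(II | observation) = 0.00476253 / 0.0309513 = 0.153872.

0.154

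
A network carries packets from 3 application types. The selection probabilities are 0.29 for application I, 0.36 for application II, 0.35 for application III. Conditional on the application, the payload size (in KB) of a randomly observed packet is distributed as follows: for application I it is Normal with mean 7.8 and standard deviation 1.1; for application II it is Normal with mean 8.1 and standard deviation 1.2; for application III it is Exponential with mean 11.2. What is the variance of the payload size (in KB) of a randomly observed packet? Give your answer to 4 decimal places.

Per component, I: μ=7.8, E[X²]=62.05; II: μ=8.1, E[X²]=67.05; III: μ=11.2, E[X²]=250.88.
E[X] = 0.29·7.8 + 0.36·8.1 + 0.35·11.2 = 9.098.
E[X²] = 0.29·62.05 + 0.36·67.05 + 0.35·250.88 = 129.94.
Var(X) = E[X²] − (E[X])² = 129.94 − 82.7736 = 47.1669.

47.1669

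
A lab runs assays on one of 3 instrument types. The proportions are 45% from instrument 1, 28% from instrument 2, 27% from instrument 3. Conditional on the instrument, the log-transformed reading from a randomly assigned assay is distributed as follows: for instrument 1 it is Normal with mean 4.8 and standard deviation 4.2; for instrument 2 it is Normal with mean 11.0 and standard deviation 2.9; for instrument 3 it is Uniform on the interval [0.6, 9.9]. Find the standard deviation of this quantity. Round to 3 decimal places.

4.428

Per component, 1: μ=4.8, E[X²]=40.68; 2: μ=11, E[X²]=129.41; 3: μ=5.25, E[X²]=34.77.
E[X] = 0.45·4.8 + 0.28·11 + 0.27·5.25 = 6.6575.
E[X²] = 0.45·40.68 + 0.28·129.41 + 0.27·34.77 = 63.9287.
Var(X) = E[X²] − (E[X])² = 63.9287 − 44.3223 = 19.6064.
SD(X) = √19.6064 = 4.42791.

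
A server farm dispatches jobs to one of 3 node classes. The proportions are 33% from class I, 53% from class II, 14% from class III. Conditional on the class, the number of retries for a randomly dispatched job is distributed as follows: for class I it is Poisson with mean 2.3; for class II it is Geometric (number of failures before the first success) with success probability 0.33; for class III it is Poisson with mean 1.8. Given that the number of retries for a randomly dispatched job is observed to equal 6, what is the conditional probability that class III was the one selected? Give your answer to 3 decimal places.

Likelihoods P(X=6 | ·): I: 0.0206138; II: 0.0298513; III: 0.00780859.
Posterior ∝ prior × likelihood. Numerator for III: 0.14·0.00780859 = 0.0010932.
Normalizing constant: 0.33·0.0206138 + 0.53·0.0298513 + 0.14·0.00780859 = 0.0237169.
P(III | observation) = 0.0010932 / 0.0237169 = 0.0460938.

0.046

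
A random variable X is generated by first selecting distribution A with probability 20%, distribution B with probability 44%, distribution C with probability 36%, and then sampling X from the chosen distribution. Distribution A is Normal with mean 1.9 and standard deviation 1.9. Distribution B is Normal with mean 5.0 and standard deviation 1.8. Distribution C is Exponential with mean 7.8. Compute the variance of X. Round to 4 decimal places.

28.6439

Per component, A: μ=1.9, E[X²]=7.22; B: μ=5, E[X²]=28.24; C: μ=7.8, E[X²]=121.68.
E[X] = 0.2·1.9 + 0.44·5 + 0.36·7.8 = 5.388.
E[X²] = 0.2·7.22 + 0.44·28.24 + 0.36·121.68 = 57.6744.
Var(X) = E[X²] − (E[X])² = 57.6744 − 29.0305 = 28.6439.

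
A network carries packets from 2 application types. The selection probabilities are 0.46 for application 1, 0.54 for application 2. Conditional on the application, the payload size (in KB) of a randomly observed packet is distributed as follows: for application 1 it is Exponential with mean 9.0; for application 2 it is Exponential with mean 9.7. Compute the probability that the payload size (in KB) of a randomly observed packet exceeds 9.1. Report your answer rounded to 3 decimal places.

Conditional on each application, P(X > 9.1): 1: 0.363815; 2: 0.391353.
By total probability, P(X > 9.1) = 0.46·0.363815 + 0.54·0.391353 = 0.378686.

0.379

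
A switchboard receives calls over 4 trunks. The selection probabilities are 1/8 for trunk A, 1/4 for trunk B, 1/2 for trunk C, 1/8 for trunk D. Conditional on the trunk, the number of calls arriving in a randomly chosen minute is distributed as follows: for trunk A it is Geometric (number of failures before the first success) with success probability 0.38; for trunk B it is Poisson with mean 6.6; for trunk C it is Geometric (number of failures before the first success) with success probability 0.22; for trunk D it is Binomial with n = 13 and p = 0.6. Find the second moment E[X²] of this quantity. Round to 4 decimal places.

35.7474

For each component E[X²] = Var + (mean)², giving A: 6.95568; B: 50.16; C: 28.686; D: 63.96.
Overall E[X²] = 0.125·6.95568 + 0.25·50.16 + 0.5·28.686 + 0.125·63.96 = 35.7474.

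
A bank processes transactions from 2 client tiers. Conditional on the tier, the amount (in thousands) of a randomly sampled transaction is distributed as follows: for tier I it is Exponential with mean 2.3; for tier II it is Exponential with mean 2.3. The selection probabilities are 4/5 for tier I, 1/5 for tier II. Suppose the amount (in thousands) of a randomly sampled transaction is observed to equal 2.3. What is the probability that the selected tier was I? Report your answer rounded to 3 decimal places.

0.800

Likelihoods f(2.3 | ·): I: 0.159948; II: 0.159948.
Posterior ∝ prior × likelihood. Numerator for I: 0.8·0.159948 = 0.127958.
Normalizing constant: 0.8·0.159948 + 0.2·0.159948 = 0.159948.
P(I | observation) = 0.127958 / 0.159948 = 0.8.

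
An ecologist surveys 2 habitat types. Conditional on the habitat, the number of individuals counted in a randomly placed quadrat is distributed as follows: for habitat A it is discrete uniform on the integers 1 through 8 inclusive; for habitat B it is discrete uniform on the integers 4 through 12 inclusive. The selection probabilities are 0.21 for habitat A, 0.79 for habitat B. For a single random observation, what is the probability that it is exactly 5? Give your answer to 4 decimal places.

0.1140

Conditional on each habitat, P(X = 5): A: 0.125; B: 0.111111.
By total probability, P(X = 5) = 0.21·0.125 + 0.79·0.111111 = 0.114028.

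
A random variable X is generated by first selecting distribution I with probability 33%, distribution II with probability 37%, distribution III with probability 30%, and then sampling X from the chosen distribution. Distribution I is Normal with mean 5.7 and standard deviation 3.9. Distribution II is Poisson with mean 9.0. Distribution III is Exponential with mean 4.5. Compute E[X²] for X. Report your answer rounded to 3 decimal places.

61.191

For each component E[X²] = Var + (mean)², giving I: 47.7; II: 90; III: 40.5.
Overall E[X²] = 0.33·47.7 + 0.37·90 + 0.3·40.5 = 61.191.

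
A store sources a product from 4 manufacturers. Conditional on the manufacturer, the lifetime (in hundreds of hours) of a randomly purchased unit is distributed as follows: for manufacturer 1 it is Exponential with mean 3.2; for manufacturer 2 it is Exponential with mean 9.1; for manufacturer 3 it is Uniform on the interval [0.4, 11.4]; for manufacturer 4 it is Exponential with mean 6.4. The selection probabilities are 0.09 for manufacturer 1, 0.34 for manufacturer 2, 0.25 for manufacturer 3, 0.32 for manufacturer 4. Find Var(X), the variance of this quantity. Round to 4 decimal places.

Per component, 1: μ=3.2, E[X²]=20.48; 2: μ=9.1, E[X²]=165.62; 3: μ=5.9, E[X²]=44.8933; 4: μ=6.4, E[X²]=81.92.
E[X] = 0.09·3.2 + 0.34·9.1 + 0.25·5.9 + 0.32·6.4 = 6.905.
E[X²] = 0.09·20.48 + 0.34·165.62 + 0.25·44.8933 + 0.32·81.92 = 95.5917.
Var(X) = E[X²] − (E[X])² = 95.5917 − 47.679 = 47.9127.

47.9127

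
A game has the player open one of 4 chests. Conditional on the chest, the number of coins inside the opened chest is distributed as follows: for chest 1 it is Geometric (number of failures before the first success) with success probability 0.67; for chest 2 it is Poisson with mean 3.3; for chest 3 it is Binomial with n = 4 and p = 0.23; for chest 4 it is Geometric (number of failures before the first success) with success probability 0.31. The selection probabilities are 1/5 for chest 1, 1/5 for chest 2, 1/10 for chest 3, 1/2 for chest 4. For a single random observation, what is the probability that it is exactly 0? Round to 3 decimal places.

0.332

Conditional on each chest, P(X = 0): 1: 0.67; 2: 0.0368832; 3: 0.35153; 4: 0.31.
By total probability, P(X = 0) = 0.2·0.67 + 0.2·0.0368832 + 0.1·0.35153 + 0.5·0.31 = 0.33153.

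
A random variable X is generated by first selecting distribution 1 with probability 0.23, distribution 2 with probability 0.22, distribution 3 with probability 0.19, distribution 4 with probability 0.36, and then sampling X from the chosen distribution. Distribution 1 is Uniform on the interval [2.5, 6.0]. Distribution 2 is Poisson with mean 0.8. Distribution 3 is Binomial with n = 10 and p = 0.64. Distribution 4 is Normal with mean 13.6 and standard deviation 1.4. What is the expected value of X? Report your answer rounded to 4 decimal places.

7.2655

Component means — 1: 4.25; 2: 0.8; 3: 6.4; 4: 13.6.
E[X] = 0.23·4.25 + 0.22·0.8 + 0.19·6.4 + 0.36·13.6 = 7.2655.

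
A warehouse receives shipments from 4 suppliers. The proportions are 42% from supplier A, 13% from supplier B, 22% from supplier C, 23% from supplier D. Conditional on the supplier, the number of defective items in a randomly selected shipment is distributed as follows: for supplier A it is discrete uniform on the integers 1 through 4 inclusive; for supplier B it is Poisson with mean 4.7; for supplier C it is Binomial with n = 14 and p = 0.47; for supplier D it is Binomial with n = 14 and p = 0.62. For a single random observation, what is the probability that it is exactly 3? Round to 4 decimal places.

0.1336

Conditional on each supplier, P(X = 3): A: 0.25; B: 0.157383; C: 0.0350291; D: 0.00206965.
By total probability, P(X = 3) = 0.42·0.25 + 0.13·0.157383 + 0.22·0.0350291 + 0.23·0.00206965 = 0.133642.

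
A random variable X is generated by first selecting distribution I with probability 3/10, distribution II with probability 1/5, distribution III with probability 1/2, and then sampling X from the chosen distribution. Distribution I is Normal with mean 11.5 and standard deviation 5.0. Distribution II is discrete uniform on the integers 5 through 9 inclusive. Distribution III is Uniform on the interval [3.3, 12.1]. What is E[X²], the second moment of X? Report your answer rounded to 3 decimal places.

For each component E[X²] = Var + (mean)², giving I: 157.25; II: 51; III: 65.7433.
Overall E[X²] = 0.3·157.25 + 0.2·51 + 0.5·65.7433 = 90.2467.

90.247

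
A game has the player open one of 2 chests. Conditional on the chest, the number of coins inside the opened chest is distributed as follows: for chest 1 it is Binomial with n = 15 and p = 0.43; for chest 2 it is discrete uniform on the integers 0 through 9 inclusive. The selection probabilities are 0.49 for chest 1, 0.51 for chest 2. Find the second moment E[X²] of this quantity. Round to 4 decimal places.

36.7217

For each component E[X²] = Var + (mean)², giving 1: 45.279; 2: 28.5.
Overall E[X²] = 0.49·45.279 + 0.51·28.5 = 36.7217.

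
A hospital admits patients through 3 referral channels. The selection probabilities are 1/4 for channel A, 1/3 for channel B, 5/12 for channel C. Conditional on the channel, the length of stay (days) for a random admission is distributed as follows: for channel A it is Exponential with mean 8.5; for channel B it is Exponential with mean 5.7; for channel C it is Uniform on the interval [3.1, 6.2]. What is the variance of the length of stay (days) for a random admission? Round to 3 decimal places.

31.577

Per component, A: μ=8.5, E[X²]=144.5; B: μ=5.7, E[X²]=64.98; C: μ=4.65, E[X²]=22.4233.
E[X] = 0.25·8.5 + 0.333333·5.7 + 0.416667·4.65 = 5.9625.
E[X²] = 0.25·144.5 + 0.333333·64.98 + 0.416667·22.4233 = 67.1281.
Var(X) = E[X²] − (E[X])² = 67.1281 − 35.5514 = 31.5766.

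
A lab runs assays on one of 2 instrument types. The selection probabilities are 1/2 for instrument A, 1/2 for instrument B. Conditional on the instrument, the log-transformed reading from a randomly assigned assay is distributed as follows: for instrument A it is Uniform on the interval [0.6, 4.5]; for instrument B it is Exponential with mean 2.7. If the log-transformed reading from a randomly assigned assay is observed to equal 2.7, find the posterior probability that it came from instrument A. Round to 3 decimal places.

0.653

Likelihoods f(2.7 | ·): A: 0.25641; B: 0.136252.
Posterior ∝ prior × likelihood. Numerator for A: 0.5·0.25641 = 0.128205.
Normalizing constant: 0.5·0.25641 + 0.5·0.136252 = 0.196331.
P(A | observation) = 0.128205 / 0.196331 = 0.653005.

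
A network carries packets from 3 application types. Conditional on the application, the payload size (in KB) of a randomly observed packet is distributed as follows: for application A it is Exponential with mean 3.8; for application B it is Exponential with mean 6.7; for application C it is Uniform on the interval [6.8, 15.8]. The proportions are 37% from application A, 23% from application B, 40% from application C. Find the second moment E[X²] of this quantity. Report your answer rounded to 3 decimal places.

For each component E[X²] = Var + (mean)², giving A: 28.88; B: 89.78; C: 134.44.
Overall E[X²] = 0.37·28.88 + 0.23·89.78 + 0.4·134.44 = 85.111.

85.111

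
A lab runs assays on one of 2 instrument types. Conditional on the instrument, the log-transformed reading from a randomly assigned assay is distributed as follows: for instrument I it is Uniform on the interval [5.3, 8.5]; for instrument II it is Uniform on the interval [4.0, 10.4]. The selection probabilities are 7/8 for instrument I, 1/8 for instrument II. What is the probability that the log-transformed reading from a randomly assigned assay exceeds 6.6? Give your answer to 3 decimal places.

Conditional on each instrument, P(X > 6.6): I: 0.59375; II: 0.59375.
By total probability, P(X > 6.6) = 0.875·0.59375 + 0.125·0.59375 = 0.59375.

0.594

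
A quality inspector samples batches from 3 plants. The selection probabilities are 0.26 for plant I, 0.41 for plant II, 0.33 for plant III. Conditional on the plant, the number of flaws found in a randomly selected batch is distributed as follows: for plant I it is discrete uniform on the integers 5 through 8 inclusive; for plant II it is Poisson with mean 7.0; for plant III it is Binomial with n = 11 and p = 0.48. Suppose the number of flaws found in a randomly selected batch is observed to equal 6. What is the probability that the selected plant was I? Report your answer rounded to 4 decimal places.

0.3300

Likelihoods P(X=6 | ·): I: 0.25; II: 0.149003; III: 0.214836.
Posterior ∝ prior × likelihood. Numerator for I: 0.26·0.25 = 0.065.
Normalizing constant: 0.26·0.25 + 0.41·0.149003 + 0.33·0.214836 = 0.196987.
P(I | observation) = 0.065 / 0.196987 = 0.329971.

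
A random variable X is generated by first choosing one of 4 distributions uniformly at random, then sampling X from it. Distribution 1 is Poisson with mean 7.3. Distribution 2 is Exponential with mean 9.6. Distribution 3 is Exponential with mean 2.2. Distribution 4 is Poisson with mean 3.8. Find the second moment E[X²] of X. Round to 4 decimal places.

68.2075

For each component E[X²] = Var + (mean)², giving 1: 60.59; 2: 184.32; 3: 9.68; 4: 18.24.
Overall E[X²] = 0.25·60.59 + 0.25·184.32 + 0.25·9.68 + 0.25·18.24 = 68.2075.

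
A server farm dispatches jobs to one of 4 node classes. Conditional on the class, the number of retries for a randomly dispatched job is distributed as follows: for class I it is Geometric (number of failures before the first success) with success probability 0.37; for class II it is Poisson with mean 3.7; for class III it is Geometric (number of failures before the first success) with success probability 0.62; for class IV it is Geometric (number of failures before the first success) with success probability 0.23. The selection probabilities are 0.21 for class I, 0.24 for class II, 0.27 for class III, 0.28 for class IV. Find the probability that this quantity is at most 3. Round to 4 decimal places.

0.7415

Conditional on each class, P(X ≤ 3): I: 0.84247; II: 0.494153; III: 0.979149; IV: 0.64847.
By total probability, P(X ≤ 3) = 0.21·0.84247 + 0.24·0.494153 + 0.27·0.979149 + 0.28·0.64847 = 0.741457.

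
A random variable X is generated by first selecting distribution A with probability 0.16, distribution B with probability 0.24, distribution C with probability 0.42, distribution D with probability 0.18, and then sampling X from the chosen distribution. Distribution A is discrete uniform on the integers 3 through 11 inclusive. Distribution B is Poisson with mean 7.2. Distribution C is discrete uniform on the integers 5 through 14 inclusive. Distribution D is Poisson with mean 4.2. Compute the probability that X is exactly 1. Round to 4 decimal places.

Conditional on each component, P(X = 1): A: 0; B: 0.00537542; C: 0; D: 0.0629814.
By total probability, P(X = 1) = 0.16·0 + 0.24·0.00537542 + 0.42·0 + 0.18·0.0629814 = 0.0126268.

0.0126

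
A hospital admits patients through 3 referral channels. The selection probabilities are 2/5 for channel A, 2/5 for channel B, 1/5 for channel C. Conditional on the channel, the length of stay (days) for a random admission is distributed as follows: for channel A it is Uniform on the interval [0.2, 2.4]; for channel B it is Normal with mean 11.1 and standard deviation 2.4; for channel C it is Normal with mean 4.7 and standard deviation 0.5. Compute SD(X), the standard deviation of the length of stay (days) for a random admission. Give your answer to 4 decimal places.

4.6993

Per component, A: μ=1.3, E[X²]=2.09333; B: μ=11.1, E[X²]=128.97; C: μ=4.7, E[X²]=22.34.
E[X] = 0.4·1.3 + 0.4·11.1 + 0.2·4.7 = 5.9.
E[X²] = 0.4·2.09333 + 0.4·128.97 + 0.2·22.34 = 56.8933.
Var(X) = E[X²] − (E[X])² = 56.8933 − 34.81 = 22.0833.
SD(X) = √22.0833 = 4.69929.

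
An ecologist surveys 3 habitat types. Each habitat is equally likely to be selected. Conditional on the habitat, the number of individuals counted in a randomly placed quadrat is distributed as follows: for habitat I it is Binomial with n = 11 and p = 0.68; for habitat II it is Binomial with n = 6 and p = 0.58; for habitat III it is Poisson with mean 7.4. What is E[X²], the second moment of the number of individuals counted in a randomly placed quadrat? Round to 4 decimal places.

For each component E[X²] = Var + (mean)², giving I: 58.344; II: 13.572; III: 62.16.
Overall E[X²] = 0.333333·58.344 + 0.333333·13.572 + 0.333333·62.16 = 44.692.

44.6920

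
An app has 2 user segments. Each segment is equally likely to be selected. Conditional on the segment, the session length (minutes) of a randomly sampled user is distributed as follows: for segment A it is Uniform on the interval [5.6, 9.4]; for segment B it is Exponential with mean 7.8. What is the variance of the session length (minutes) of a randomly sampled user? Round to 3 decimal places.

31.044

Per component, A: μ=7.5, E[X²]=57.4533; B: μ=7.8, E[X²]=121.68.
E[X] = 0.5·7.5 + 0.5·7.8 = 7.65.
E[X²] = 0.5·57.4533 + 0.5·121.68 = 89.5667.
Var(X) = E[X²] − (E[X])² = 89.5667 − 58.5225 = 31.0442.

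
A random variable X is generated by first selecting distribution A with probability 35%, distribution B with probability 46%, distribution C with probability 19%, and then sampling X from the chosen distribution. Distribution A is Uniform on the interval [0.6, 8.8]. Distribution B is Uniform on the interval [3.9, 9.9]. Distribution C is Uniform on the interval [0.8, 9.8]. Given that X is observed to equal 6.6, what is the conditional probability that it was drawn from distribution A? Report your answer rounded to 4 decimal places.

Likelihoods f(6.6 | ·): A: 0.121951; B: 0.166667; C: 0.111111.
Posterior ∝ prior × likelihood. Numerator for A: 0.35·0.121951 = 0.0426829.
Normalizing constant: 0.35·0.121951 + 0.46·0.166667 + 0.19·0.111111 = 0.140461.
P(A | observation) = 0.0426829 / 0.140461 = 0.303878.

0.3039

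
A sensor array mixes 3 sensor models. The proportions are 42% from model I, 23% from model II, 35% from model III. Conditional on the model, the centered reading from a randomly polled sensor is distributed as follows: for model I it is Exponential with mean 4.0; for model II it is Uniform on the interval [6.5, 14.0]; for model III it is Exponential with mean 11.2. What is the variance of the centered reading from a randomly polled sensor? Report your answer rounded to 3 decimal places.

63.169

Per component, I: μ=4, E[X²]=32; II: μ=10.25, E[X²]=109.75; III: μ=11.2, E[X²]=250.88.
E[X] = 0.42·4 + 0.23·10.25 + 0.35·11.2 = 7.9575.
E[X²] = 0.42·32 + 0.23·109.75 + 0.35·250.88 = 126.49.
Var(X) = E[X²] − (E[X])² = 126.49 − 63.3218 = 63.1687.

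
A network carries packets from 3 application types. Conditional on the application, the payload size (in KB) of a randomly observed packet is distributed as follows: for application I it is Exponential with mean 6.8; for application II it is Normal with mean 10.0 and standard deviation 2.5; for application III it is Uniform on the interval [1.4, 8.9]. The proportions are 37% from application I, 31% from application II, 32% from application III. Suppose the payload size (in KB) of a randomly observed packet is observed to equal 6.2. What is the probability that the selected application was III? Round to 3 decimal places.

Likelihoods f(6.2 | ·): I: 0.0590904; II: 0.0502659; III: 0.133333.
Posterior ∝ prior × likelihood. Numerator for III: 0.32·0.133333 = 0.0426667.
Normalizing constant: 0.37·0.0590904 + 0.31·0.0502659 + 0.32·0.133333 = 0.0801125.
P(III | observation) = 0.0426667 / 0.0801125 = 0.532584.

0.533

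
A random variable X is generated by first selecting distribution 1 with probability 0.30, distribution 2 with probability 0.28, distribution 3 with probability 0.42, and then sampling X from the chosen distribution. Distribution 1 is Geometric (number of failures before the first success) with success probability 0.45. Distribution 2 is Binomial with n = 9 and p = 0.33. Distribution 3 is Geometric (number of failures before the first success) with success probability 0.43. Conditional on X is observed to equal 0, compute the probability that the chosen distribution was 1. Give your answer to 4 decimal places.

Likelihoods P(X=0 | ·): 1: 0.45; 2: 0.0272065; 3: 0.43.
Posterior ∝ prior × likelihood. Numerator for 1: 0.3·0.45 = 0.135.
Normalizing constant: 0.3·0.45 + 0.28·0.0272065 + 0.42·0.43 = 0.323218.
P(1 | observation) = 0.135 / 0.323218 = 0.417675.

0.4177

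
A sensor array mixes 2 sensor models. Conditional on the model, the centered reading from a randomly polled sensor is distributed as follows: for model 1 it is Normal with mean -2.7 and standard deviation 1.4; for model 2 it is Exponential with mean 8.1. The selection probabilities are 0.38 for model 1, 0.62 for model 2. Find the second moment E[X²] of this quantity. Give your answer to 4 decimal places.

84.8714

For each component E[X²] = Var + (mean)², giving 1: 9.25; 2: 131.22.
Overall E[X²] = 0.38·9.25 + 0.62·131.22 = 84.8714.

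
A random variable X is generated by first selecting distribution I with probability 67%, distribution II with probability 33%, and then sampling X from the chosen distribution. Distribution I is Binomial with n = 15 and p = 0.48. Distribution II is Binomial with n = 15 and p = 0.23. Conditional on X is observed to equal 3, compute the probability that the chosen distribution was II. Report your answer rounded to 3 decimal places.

0.858

Likelihoods P(X=3 | ·): I: 0.0196687; II: 0.240483.
Posterior ∝ prior × likelihood. Numerator for II: 0.33·0.240483 = 0.0793592.
Normalizing constant: 0.67·0.0196687 + 0.33·0.240483 = 0.0925373.
P(II | observation) = 0.0793592 / 0.0925373 = 0.857592.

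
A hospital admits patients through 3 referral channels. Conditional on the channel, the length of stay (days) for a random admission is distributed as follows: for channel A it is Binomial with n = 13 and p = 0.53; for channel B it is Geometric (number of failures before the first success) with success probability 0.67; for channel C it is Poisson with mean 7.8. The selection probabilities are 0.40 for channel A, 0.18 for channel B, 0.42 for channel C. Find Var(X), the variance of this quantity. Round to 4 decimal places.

Per component, A: μ=6.89, E[X²]=50.7104; B: μ=0.492537, E[X²]=0.977723; C: μ=7.8, E[X²]=68.64.
E[X] = 0.4·6.89 + 0.18·0.492537 + 0.42·7.8 = 6.12066.
E[X²] = 0.4·50.7104 + 0.18·0.977723 + 0.42·68.64 = 49.289.
Var(X) = E[X²] − (E[X])² = 49.289 − 37.4624 = 11.8265.

11.8265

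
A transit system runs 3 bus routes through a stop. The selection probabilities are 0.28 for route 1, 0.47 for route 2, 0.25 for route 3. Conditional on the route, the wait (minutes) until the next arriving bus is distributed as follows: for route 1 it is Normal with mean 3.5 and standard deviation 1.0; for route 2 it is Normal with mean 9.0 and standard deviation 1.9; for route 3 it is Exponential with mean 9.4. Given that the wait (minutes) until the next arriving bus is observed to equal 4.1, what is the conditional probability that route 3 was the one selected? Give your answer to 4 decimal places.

Likelihoods f(4.1 | ·): 1: 0.333225; 2: 0.00754948; 3: 0.0687774.
Posterior ∝ prior × likelihood. Numerator for 3: 0.25·0.0687774 = 0.0171944.
Normalizing constant: 0.28·0.333225 + 0.47·0.00754948 + 0.25·0.0687774 = 0.114045.
P(3 | observation) = 0.0171944 / 0.114045 = 0.150767.

0.1508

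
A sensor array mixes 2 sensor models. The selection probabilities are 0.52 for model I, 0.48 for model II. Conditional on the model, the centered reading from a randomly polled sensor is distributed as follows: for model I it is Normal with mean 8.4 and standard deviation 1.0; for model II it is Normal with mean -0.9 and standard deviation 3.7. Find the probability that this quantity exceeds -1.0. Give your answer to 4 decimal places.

Conditional on each model, P(X > -1.0): I: 1; II: 0.510781.
By total probability, P(X > -1.0) = 0.52·1 + 0.48·0.510781 = 0.765175.

0.7652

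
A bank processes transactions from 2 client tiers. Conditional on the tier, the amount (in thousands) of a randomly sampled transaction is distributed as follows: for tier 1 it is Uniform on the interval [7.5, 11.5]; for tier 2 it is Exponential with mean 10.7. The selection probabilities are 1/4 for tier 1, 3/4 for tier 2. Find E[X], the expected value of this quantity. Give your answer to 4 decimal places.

10.4000

Component means — 1: 9.5; 2: 10.7.
E[X] = 0.25·9.5 + 0.75·10.7 = 10.4.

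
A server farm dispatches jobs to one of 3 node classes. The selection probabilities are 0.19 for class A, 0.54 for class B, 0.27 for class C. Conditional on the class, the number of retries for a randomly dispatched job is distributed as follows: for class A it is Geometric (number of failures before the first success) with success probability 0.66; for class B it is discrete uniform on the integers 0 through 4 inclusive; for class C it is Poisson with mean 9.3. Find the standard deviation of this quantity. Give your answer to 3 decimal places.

3.962

Per component, A: μ=0.515152, E[X²]=1.04591; B: μ=2, E[X²]=6; C: μ=9.3, E[X²]=95.79.
E[X] = 0.19·0.515152 + 0.54·2 + 0.27·9.3 = 3.68888.
E[X²] = 0.19·1.04591 + 0.54·6 + 0.27·95.79 = 29.302.
Var(X) = E[X²] − (E[X])² = 29.302 − 13.6078 = 15.6942.
SD(X) = √15.6942 = 3.96159.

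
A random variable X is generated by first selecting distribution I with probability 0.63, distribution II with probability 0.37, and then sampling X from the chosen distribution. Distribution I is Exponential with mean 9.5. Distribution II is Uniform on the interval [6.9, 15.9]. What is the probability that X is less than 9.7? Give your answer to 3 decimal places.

Conditional on each component, P(X < 9.7): I: 0.639784; II: 0.311111.
By total probability, P(X < 9.7) = 0.63·0.639784 + 0.37·0.311111 = 0.518175.

0.518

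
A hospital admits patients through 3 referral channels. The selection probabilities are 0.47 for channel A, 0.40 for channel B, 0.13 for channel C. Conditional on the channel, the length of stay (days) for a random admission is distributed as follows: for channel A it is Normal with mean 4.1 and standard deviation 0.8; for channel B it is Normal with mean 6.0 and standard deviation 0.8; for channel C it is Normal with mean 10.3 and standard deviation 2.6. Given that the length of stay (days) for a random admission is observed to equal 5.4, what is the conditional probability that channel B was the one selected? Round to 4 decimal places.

Likelihoods f(5.4 | ·): A: 0.133173; B: 0.376422; C: 0.0259824.
Posterior ∝ prior × likelihood. Numerator for B: 0.4·0.376422 = 0.150569.
Normalizing constant: 0.47·0.133173 + 0.4·0.376422 + 0.13·0.0259824 = 0.216538.
P(B | observation) = 0.150569 / 0.216538 = 0.695347.

0.6953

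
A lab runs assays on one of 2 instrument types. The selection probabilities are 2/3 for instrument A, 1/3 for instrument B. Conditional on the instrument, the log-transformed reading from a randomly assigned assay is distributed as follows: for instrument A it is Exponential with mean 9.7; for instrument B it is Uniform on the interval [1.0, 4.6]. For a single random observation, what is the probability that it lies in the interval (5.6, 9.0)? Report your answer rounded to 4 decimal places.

Conditional on each instrument, P(5.6 < X < 9.0): A: 0.165992; B: 0.
By total probability, P(5.6 < X < 9.0) = 0.666667·0.165992 + 0.333333·0 = 0.110662.

0.1107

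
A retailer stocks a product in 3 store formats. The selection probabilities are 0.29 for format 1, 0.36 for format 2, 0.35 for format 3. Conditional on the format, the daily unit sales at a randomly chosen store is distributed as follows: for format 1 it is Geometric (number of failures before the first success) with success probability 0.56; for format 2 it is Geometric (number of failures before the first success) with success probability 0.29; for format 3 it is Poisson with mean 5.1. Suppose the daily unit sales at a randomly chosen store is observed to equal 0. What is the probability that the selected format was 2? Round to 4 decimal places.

Likelihoods P(X=0 | ·): 1: 0.56; 2: 0.29; 3: 0.00609675.
Posterior ∝ prior × likelihood. Numerator for 2: 0.36·0.29 = 0.1044.
Normalizing constant: 0.29·0.56 + 0.36·0.29 + 0.35·0.00609675 = 0.268934.
P(2 | observation) = 0.1044 / 0.268934 = 0.3882.

0.3882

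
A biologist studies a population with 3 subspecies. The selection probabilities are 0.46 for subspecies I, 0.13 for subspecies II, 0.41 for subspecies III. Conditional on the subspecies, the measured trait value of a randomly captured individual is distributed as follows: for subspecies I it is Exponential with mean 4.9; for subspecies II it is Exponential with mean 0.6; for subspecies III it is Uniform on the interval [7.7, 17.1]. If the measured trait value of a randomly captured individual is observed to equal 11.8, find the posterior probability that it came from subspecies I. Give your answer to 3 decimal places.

Likelihoods f(11.8 | ·): I: 0.0183633; II: 4.79429e-09; III: 0.106383.
Posterior ∝ prior × likelihood. Numerator for I: 0.46·0.0183633 = 0.00844714.
Normalizing constant: 0.46·0.0183633 + 0.13·4.79429e-09 + 0.41·0.106383 = 0.0520642.
P(I | observation) = 0.00844714 / 0.0520642 = 0.162245.

0.162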